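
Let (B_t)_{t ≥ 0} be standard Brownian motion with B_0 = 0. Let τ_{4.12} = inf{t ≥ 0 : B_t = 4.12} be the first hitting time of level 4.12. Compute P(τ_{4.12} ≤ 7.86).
P(τ_{4.12} ≤ 7.86) = 2(1 − Φ(4.12/√7.86)) = 2(1 − Φ(1.4696)) ≈ 0.1417

By the reflection principle for standard BM, P(τ_b ≤ t) = 2 · P(B_t ≥ b). Since B_t ~ N(0, t), P(B_t ≥ 4.12) = 1 − Φ(4.12/√t) = 1 − Φ(4.12/√7.86) = 1 − Φ(1.4696) ≈ 0.07084. Doubling: P(τ_{4.12} ≤ 7.86) ≈ 2 · 0.07084 = 0.14168 ≈ 0.1417.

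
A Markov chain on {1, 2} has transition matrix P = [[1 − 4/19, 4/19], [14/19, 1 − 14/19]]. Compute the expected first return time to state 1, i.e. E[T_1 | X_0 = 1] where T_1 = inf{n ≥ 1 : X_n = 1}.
E[T_1 | X_0 = 1] = 1/π_1 = 9/7

For an irreducible recurrent Markov chain with stationary distribution π, E[T_i | X_0 = i] = 1/π_i (Kac's formula). Here π_1 = (14/19)/(4/19 + 14/19) = (14/19)/(18/19) = 7/9, so E[T_1 | X_0 = 1] = 1/π_1 = (4/19 + 14/19)/(14/19) = (18/19)/(14/19) = 9/7.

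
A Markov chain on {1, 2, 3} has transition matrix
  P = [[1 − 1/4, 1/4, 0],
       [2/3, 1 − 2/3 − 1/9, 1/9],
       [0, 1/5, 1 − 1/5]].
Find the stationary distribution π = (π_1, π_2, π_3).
π = (12/19, 9/38, 5/38)

This is a birth-death chain on three states, which satisfies detailed balance: π_1 · P_{12} = π_2 · P_{21} and π_2 · P_{23} = π_3 · P_{32}.
From π_1 · 1/4 = π_2 · 2/3: π_2/π_1 = (1/4)/(2/3) = 3/8.
From π_2 · 1/9 = π_3 · 1/5: π_3/π_2 = (1/9)/(1/5) = 5/9.
Take π_1 proportional to 1; then unnormalized π = (1, 3/8, 5/24). Normalize by dividing by the sum 19/12:
  π = (12/19, 9/38, 5/38).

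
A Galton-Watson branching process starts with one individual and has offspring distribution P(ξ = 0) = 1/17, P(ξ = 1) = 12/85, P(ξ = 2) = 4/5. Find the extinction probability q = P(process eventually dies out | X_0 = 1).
q = 5/68

The pgf is f(s) = 1/17 + 12/85·s + 4/5·s². The extinction probability q is the smallest fixed point of f in [0, 1]. Setting s = f(s):
  4/5·s² + (12/85 − 1)·s + 1/17 = 0
  4/5·s² − (1/17 + 4/5)·s + 1/17 = 0
which factors as (s − 1)·(4/5·s − 1/17) = 0, giving roots s = 1 and s = (1/17)/(4/5) = 5/68.
Mean offspring μ = 12/85 + 2·4/5 = 148/85 > 1 (supercritical), so q < 1. The extinction probability is the smaller root: q = (1/17)/(4/5) = 5/68.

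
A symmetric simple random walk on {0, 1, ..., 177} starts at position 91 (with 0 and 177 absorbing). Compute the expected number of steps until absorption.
E[τ | X_0 = 91] = 7826

Let v_k = E[τ | X_0 = k]. Boundary: v_0 = v_177 = 0. Recurrence: v_k = 1 + (v_{k-1} + v_{k+1})/2 for 1 ≤ k ≤ 176. The particular solution to v_k − (v_{k-1} + v_{k+1})/2 = 1 is v_k = −k^2. Adding homogeneous solution A + B k and matching boundaries gives v_k = k (177 − k). Substituting k = 91: v_91 = 91 · 86 = 7826.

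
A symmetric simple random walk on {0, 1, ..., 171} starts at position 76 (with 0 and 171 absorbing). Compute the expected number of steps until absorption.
E[τ | X_0 = 76] = 7220

Let v_k = E[τ | X_0 = k]. Boundary: v_0 = v_171 = 0. Recurrence: v_k = 1 + (v_{k-1} + v_{k+1})/2 for 1 ≤ k ≤ 170. The particular solution to v_k − (v_{k-1} + v_{k+1})/2 = 1 is v_k = −k^2. Adding homogeneous solution A + B k and matching boundaries gives v_k = k (171 − k). Substituting k = 76: v_76 = 76 · 95 = 7220.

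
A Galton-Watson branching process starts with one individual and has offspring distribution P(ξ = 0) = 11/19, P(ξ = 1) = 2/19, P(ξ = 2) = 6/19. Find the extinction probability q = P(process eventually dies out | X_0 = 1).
q = 1

Mean offspring μ = 0·11/19 + 1·2/19 + 2·6/19 = 14/19 ≤ 1. For μ ≤ 1 with offspring not concentrated at 1, the Galton-Watson process goes extinct almost surely, so q = 1.
(Algebraic check: The pgf is f(s) = 11/19 + 2/19·s + 6/19·s². The extinction probability q is the smallest fixed point of f in [0, 1]. Setting s = f(s):
  6/19·s² + (2/19 − 1)·s + 11/19 = 0
  6/19·s² − (11/19 + 6/19)·s + 11/19 = 0
which factors as (s − 1)·(6/19·s − 11/19) = 0, giving roots s = 1 and s = (11/19)/(6/19) = 11/6. Since 11/6 ≥ 1, the smallest root in [0, 1] is s = 1.)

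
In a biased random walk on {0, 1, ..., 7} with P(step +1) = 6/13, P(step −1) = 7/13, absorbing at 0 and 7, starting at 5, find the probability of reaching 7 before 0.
P(hit 7 before 0) = (1 − (7/6)^5) / (1 − (7/6)^7) = 325116/543607

Let u_k denote P(reach 7 before 0 | start at k). Boundary: u_0 = 0, u_7 = 1. Recurrence: u_k = 6/13·u_{k+1} + 7/13·u_{k-1} for 1 ≤ k ≤ 6. Try u_k = A + B·r^k with r = q/p = (7/13)/(6/13) = 7/6. Substitution satisfies the recurrence; boundary conditions give:
  u_k = (1 − r^k) / (1 − r^N) = (1 − (7/6)^5) / (1 − (7/6)^7) = 325116/543607.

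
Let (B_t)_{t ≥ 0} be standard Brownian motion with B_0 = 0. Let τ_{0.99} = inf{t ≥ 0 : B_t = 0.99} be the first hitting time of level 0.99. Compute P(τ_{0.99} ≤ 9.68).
P(τ_{0.99} ≤ 9.68) = 2(1 − Φ(0.99/√9.68)) = 2(1 − Φ(0.3182)) ≈ 0.7503

By the reflection principle for standard BM, P(τ_b ≤ t) = 2 · P(B_t ≥ b). Since B_t ~ N(0, t), P(B_t ≥ 0.99) = 1 − Φ(0.99/√t) = 1 − Φ(0.99/√9.68) = 1 − Φ(0.3182) ≈ 0.37517. Doubling: P(τ_{0.99} ≤ 9.68) ≈ 2 · 0.37517 = 0.75034 ≈ 0.7503.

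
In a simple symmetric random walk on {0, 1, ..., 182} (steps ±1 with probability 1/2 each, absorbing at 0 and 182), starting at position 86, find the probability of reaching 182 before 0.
P(hit 182 before 0) = 86/182 = 43/91

Let u_k = P(hit 182 before 0 | start at k). Then u_0 = 0, u_182 = 1, and u_k = u_{k-1}/2 + u_{k+1}/2 for 1 ≤ k ≤ 181. This harmonic recurrence is solved by u_k = k/182, giving u_86 = 86/182 = 43/91.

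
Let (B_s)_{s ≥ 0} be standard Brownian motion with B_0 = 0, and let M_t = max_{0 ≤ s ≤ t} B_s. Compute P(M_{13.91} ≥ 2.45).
P(M_{13.91} ≥ 2.45) = 2·P(B_{13.91} ≥ 2.45) = 2(1 − Φ(2.45/√13.91)) ≈ 0.5112

By the reflection principle for Brownian motion, P(M_t ≥ a) = 2 · P(B_t ≥ a) for a ≥ 0. Since B_t ~ N(0, t), P(B_t ≥ 2.45) = 1 − Φ(2.45/√t) = 1 − Φ(2.45/√13.91) = 1 − Φ(0.6569). So
  P(M_{13.91} ≥ 2.45) = 2(1 − Φ(0.6569)) ≈ 0.5112.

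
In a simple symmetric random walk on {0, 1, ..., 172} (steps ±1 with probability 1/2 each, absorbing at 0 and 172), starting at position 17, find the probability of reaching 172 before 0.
P(hit 172 before 0) = 17/172

Let u_k = P(hit 172 before 0 | start at k). Then u_0 = 0, u_172 = 1, and u_k = u_{k-1}/2 + u_{k+1}/2 for 1 ≤ k ≤ 171. This harmonic recurrence is solved by u_k = k/172, giving u_17 = 17/172.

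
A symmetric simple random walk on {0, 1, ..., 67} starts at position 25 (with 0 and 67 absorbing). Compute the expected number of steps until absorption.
E[τ | X_0 = 25] = 1050

Let v_k = E[τ | X_0 = k]. Boundary: v_0 = v_67 = 0. Recurrence: v_k = 1 + (v_{k-1} + v_{k+1})/2 for 1 ≤ k ≤ 66. The particular solution to v_k − (v_{k-1} + v_{k+1})/2 = 1 is v_k = −k^2. Adding homogeneous solution A + B k and matching boundaries gives v_k = k (67 − k). Substituting k = 25: v_25 = 25 · 42 = 1050.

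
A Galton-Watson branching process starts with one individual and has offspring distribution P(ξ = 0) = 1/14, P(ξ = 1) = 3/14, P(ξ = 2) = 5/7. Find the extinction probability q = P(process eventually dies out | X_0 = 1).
q = 1/10

The pgf is f(s) = 1/14 + 3/14·s + 5/7·s². The extinction probability q is the smallest fixed point of f in [0, 1]. Setting s = f(s):
  5/7·s² + (3/14 − 1)·s + 1/14 = 0
  5/7·s² − (1/14 + 5/7)·s + 1/14 = 0
which factors as (s − 1)·(5/7·s − 1/14) = 0, giving roots s = 1 and s = (1/14)/(5/7) = 1/10.
Mean offspring μ = 3/14 + 2·5/7 = 23/14 > 1 (supercritical), so q < 1. The extinction probability is the smaller root: q = (1/14)/(5/7) = 1/10.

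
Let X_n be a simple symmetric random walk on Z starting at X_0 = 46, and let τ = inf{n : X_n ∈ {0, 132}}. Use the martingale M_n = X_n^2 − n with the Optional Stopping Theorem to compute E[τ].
E[τ] = 3956

M_n = X_n^2 − n is a martingale (since E[X_{n+1}^2 | F_n] = X_n^2 + 1). By OST (τ has finite mean in a bounded region), E[M_τ] = E[M_0] = X_0^2 − 0 = 46^2 = 2116. Also E[M_τ] = E[X_τ^2] − E[τ]. The walk exits at 0 or 132, with P(hit 132 first) = 46/132, so E[X_τ^2] = 132^2 · 46/132 + 0 = 6072. Thus E[τ] = E[X_τ^2] − E[M_τ] = 6072 − 2116 = 3956 = 46(132 − 46) = 3956.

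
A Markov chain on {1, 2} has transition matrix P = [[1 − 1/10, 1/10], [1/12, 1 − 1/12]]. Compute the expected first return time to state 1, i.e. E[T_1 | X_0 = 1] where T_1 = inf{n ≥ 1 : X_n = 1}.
E[T_1 | X_0 = 1] = 1/π_1 = 11/5

For an irreducible recurrent Markov chain with stationary distribution π, E[T_i | X_0 = i] = 1/π_i (Kac's formula). Here π_1 = (1/12)/(1/10 + 1/12) = (1/12)/(11/60) = 5/11, so E[T_1 | X_0 = 1] = 1/π_1 = (1/10 + 1/12)/(1/12) = (11/60)/(1/12) = 11/5.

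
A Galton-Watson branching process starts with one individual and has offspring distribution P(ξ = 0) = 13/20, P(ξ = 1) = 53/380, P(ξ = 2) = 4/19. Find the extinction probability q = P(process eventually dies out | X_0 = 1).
q = 1

Mean offspring μ = 0·13/20 + 1·53/380 + 2·4/19 = 213/380 ≤ 1. For μ ≤ 1 with offspring not concentrated at 1, the Galton-Watson process goes extinct almost surely, so q = 1.
(Algebraic check: The pgf is f(s) = 13/20 + 53/380·s + 4/19·s². The extinction probability q is the smallest fixed point of f in [0, 1]. Setting s = f(s):
  4/19·s² + (53/380 − 1)·s + 13/20 = 0
  4/19·s² − (13/20 + 4/19)·s + 13/20 = 0
which factors as (s − 1)·(4/19·s − 13/20) = 0, giving roots s = 1 and s = (13/20)/(4/19) = 247/80. Since 247/80 ≥ 1, the smallest root in [0, 1] is s = 1.)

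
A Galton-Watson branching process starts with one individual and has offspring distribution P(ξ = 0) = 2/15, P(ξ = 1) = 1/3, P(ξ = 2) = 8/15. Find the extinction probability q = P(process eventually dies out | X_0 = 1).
q = 1/4

The pgf is f(s) = 2/15 + 1/3·s + 8/15·s². The extinction probability q is the smallest fixed point of f in [0, 1]. Setting s = f(s):
  8/15·s² + (1/3 − 1)·s + 2/15 = 0
  8/15·s² − (2/15 + 8/15)·s + 2/15 = 0
which factors as (s − 1)·(8/15·s − 2/15) = 0, giving roots s = 1 and s = (2/15)/(8/15) = 1/4.
Mean offspring μ = 1/3 + 2·8/15 = 7/5 > 1 (supercritical), so q < 1. The extinction probability is the smaller root: q = (2/15)/(8/15) = 1/4.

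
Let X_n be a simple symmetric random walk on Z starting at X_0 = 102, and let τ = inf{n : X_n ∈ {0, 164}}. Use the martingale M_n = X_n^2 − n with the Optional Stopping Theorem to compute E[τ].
E[τ] = 6324

M_n = X_n^2 − n is a martingale (since E[X_{n+1}^2 | F_n] = X_n^2 + 1). By OST (τ has finite mean in a bounded region), E[M_τ] = E[M_0] = X_0^2 − 0 = 102^2 = 10404. Also E[M_τ] = E[X_τ^2] − E[τ]. The walk exits at 0 or 164, with P(hit 164 first) = 102/164, so E[X_τ^2] = 164^2 · 102/164 + 0 = 16728. Thus E[τ] = E[X_τ^2] − E[M_τ] = 16728 − 10404 = 6324 = 102(164 − 102) = 6324.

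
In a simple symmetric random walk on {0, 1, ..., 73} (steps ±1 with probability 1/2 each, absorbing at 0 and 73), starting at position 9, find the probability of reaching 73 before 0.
P(hit 73 before 0) = 9/73

Let u_k = P(hit 73 before 0 | start at k). Then u_0 = 0, u_73 = 1, and u_k = u_{k-1}/2 + u_{k+1}/2 for 1 ≤ k ≤ 72. This harmonic recurrence is solved by u_k = k/73, giving u_9 = 9/73.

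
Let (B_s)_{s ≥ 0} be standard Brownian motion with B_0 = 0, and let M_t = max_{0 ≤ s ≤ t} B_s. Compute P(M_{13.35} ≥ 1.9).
P(M_{13.35} ≥ 1.9) = 2·P(B_{13.35} ≥ 1.9) = 2(1 − Φ(1.9/√13.35)) ≈ 0.6031

By the reflection principle for Brownian motion, P(M_t ≥ a) = 2 · P(B_t ≥ a) for a ≥ 0. Since B_t ~ N(0, t), P(B_t ≥ 1.9) = 1 − Φ(1.9/√t) = 1 − Φ(1.9/√13.35) = 1 − Φ(0.5200). So
  P(M_{13.35} ≥ 1.9) = 2(1 − Φ(0.5200)) ≈ 0.6031.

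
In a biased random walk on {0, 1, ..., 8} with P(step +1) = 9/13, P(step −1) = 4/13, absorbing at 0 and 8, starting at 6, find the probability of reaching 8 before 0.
P(hit 8 before 0) = (1 − (4/9)^6) / (1 − (4/9)^8) = 657153/661249

Let u_k denote P(reach 8 before 0 | start at k). Boundary: u_0 = 0, u_8 = 1. Recurrence: u_k = 9/13·u_{k+1} + 4/13·u_{k-1} for 1 ≤ k ≤ 7. Try u_k = A + B·r^k with r = q/p = (4/13)/(9/13) = 4/9. Substitution satisfies the recurrence; boundary conditions give:
  u_k = (1 − r^k) / (1 − r^N) = (1 − (4/9)^6) / (1 − (4/9)^8) = 657153/661249.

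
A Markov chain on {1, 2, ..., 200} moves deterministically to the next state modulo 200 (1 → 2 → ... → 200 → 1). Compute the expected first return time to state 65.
E[T_65 | X_0 = 65] = 200

The chain cycles deterministically, so starting at state 65 it returns in exactly 200 steps. Equivalently, the stationary distribution is uniform π_j = 1/200 for every state j, so by Kac's formula E[T_65] = 1/π_65 = 200.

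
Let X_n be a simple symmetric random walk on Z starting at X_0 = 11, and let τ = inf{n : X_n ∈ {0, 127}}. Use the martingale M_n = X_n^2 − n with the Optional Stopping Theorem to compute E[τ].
E[τ] = 1276

M_n = X_n^2 − n is a martingale (since E[X_{n+1}^2 | F_n] = X_n^2 + 1). By OST (τ has finite mean in a bounded region), E[M_τ] = E[M_0] = X_0^2 − 0 = 11^2 = 121. Also E[M_τ] = E[X_τ^2] − E[τ]. The walk exits at 0 or 127, with P(hit 127 first) = 11/127, so E[X_τ^2] = 127^2 · 11/127 + 0 = 1397. Thus E[τ] = E[X_τ^2] − E[M_τ] = 1397 − 121 = 1276 = 11(127 − 11) = 1276.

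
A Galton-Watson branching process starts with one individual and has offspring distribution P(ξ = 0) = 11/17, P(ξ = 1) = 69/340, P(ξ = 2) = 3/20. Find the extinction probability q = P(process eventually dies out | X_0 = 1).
q = 1

Mean offspring μ = 0·11/17 + 1·69/340 + 2·3/20 = 171/340 ≤ 1. For μ ≤ 1 with offspring not concentrated at 1, the Galton-Watson process goes extinct almost surely, so q = 1.
(Algebraic check: The pgf is f(s) = 11/17 + 69/340·s + 3/20·s². The extinction probability q is the smallest fixed point of f in [0, 1]. Setting s = f(s):
  3/20·s² + (69/340 − 1)·s + 11/17 = 0
  3/20·s² − (11/17 + 3/20)·s + 11/17 = 0
which factors as (s − 1)·(3/20·s − 11/17) = 0, giving roots s = 1 and s = (11/17)/(3/20) = 220/51. Since 220/51 ≥ 1, the smallest root in [0, 1] is s = 1.)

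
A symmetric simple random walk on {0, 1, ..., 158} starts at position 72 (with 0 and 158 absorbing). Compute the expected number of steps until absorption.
E[τ | X_0 = 72] = 6192

Let v_k = E[τ | X_0 = k]. Boundary: v_0 = v_158 = 0. Recurrence: v_k = 1 + (v_{k-1} + v_{k+1})/2 for 1 ≤ k ≤ 157. The particular solution to v_k − (v_{k-1} + v_{k+1})/2 = 1 is v_k = −k^2. Adding homogeneous solution A + B k and matching boundaries gives v_k = k (158 − k). Substituting k = 72: v_72 = 72 · 86 = 6192.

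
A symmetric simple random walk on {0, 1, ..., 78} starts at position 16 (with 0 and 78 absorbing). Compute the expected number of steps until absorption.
E[τ | X_0 = 16] = 992

Let v_k = E[τ | X_0 = k]. Boundary: v_0 = v_78 = 0. Recurrence: v_k = 1 + (v_{k-1} + v_{k+1})/2 for 1 ≤ k ≤ 77. The particular solution to v_k − (v_{k-1} + v_{k+1})/2 = 1 is v_k = −k^2. Adding homogeneous solution A + B k and matching boundaries gives v_k = k (78 − k). Substituting k = 16: v_16 = 16 · 62 = 992.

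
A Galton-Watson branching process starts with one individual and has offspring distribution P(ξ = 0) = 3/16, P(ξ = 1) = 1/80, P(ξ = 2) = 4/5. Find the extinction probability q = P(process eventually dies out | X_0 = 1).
q = 15/64

The pgf is f(s) = 3/16 + 1/80·s + 4/5·s². The extinction probability q is the smallest fixed point of f in [0, 1]. Setting s = f(s):
  4/5·s² + (1/80 − 1)·s + 3/16 = 0
  4/5·s² − (3/16 + 4/5)·s + 3/16 = 0
which factors as (s − 1)·(4/5·s − 3/16) = 0, giving roots s = 1 and s = (3/16)/(4/5) = 15/64.
Mean offspring μ = 1/80 + 2·4/5 = 129/80 > 1 (supercritical), so q < 1. The extinction probability is the smaller root: q = (3/16)/(4/5) = 15/64.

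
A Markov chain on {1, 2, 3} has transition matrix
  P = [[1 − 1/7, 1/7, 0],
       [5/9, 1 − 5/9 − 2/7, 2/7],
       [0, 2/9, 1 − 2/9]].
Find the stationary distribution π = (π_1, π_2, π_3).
π = (245/389, 63/389, 81/389)

This is a birth-death chain on three states, which satisfies detailed balance: π_1 · P_{12} = π_2 · P_{21} and π_2 · P_{23} = π_3 · P_{32}.
From π_1 · 1/7 = π_2 · 5/9: π_2/π_1 = (1/7)/(5/9) = 9/35.
From π_2 · 2/7 = π_3 · 2/9: π_3/π_2 = (2/7)/(2/9) = 9/7.
Take π_1 proportional to 1; then unnormalized π = (1, 9/35, 81/245). Normalize by dividing by the sum 389/245:
  π = (245/389, 63/389, 81/389).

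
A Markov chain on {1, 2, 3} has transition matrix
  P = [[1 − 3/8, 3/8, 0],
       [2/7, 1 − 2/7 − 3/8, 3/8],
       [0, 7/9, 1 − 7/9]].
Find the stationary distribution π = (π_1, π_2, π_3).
π = (128/377, 168/377, 81/377)

This is a birth-death chain on three states, which satisfies detailed balance: π_1 · P_{12} = π_2 · P_{21} and π_2 · P_{23} = π_3 · P_{32}.
From π_1 · 3/8 = π_2 · 2/7: π_2/π_1 = (3/8)/(2/7) = 21/16.
From π_2 · 3/8 = π_3 · 7/9: π_3/π_2 = (3/8)/(7/9) = 27/56.
Take π_1 proportional to 1; then unnormalized π = (1, 21/16, 81/128). Normalize by dividing by the sum 377/128:
  π = (128/377, 168/377, 81/377).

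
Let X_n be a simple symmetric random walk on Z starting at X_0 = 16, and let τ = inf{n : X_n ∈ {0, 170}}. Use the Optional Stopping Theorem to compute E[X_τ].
E[X_τ] = 16

X_n is a martingale and τ is a bounded-mean stopping time (indeed τ is finite a.s. with bounded expectation since the walk is in a bounded region). By the OST, E[X_τ] = E[X_0] = 16. Equivalently: E[X_τ] = 170 · P(hit 170 first) + 0 · P(hit 0 first) = 170 · (16/170) = 16.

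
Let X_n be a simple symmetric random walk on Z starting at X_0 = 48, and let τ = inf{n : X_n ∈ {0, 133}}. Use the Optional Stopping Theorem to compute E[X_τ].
E[X_τ] = 48

X_n is a martingale and τ is a bounded-mean stopping time (indeed τ is finite a.s. with bounded expectation since the walk is in a bounded region). By the OST, E[X_τ] = E[X_0] = 48. Equivalently: E[X_τ] = 133 · P(hit 133 first) + 0 · P(hit 0 first) = 133 · (48/133) = 48.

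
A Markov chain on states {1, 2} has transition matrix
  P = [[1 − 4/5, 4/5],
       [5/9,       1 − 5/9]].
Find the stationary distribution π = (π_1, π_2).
π_1 = 25/61, π_2 = 36/61

Solve πP = π with π_1 + π_2 = 1. From πP = π: π_1 · (1 − 4/5) + π_2 · 5/9 = π_1 ⇒ π_2 · 5/9 = π_1 · 4/5 ⇒ π_2/π_1 = (4/5)/(5/9) = 36/25. Together with π_1 + π_2 = 1:
  π_1 = (5/9)/(4/5 + 5/9) = (5/9)/(61/45) = 25/61,
  π_2 = (4/5)/(4/5 + 5/9) = (4/5)/(61/45) = 36/61.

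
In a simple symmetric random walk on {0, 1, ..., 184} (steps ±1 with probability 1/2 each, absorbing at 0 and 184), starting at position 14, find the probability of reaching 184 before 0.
P(hit 184 before 0) = 14/184 = 7/92

Let u_k = P(hit 184 before 0 | start at k). Then u_0 = 0, u_184 = 1, and u_k = u_{k-1}/2 + u_{k+1}/2 for 1 ≤ k ≤ 183. This harmonic recurrence is solved by u_k = k/184, giving u_14 = 14/184 = 7/92.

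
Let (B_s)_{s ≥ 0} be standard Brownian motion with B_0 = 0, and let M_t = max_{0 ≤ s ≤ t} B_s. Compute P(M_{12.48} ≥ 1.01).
P(M_{12.48} ≥ 1.01) = 2·P(B_{12.48} ≥ 1.01) = 2(1 − Φ(1.01/√12.48)) ≈ 0.7750

By the reflection principle for Brownian motion, P(M_t ≥ a) = 2 · P(B_t ≥ a) for a ≥ 0. Since B_t ~ N(0, t), P(B_t ≥ 1.01) = 1 − Φ(1.01/√t) = 1 − Φ(1.01/√12.48) = 1 − Φ(0.2859). So
  P(M_{12.48} ≥ 1.01) = 2(1 − Φ(0.2859)) ≈ 0.7750.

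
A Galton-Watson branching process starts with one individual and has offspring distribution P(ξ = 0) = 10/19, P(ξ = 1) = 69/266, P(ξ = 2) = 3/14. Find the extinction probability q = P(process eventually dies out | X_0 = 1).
q = 1

Mean offspring μ = 0·10/19 + 1·69/266 + 2·3/14 = 183/266 ≤ 1. For μ ≤ 1 with offspring not concentrated at 1, the Galton-Watson process goes extinct almost surely, so q = 1.
(Algebraic check: The pgf is f(s) = 10/19 + 69/266·s + 3/14·s². The extinction probability q is the smallest fixed point of f in [0, 1]. Setting s = f(s):
  3/14·s² + (69/266 − 1)·s + 10/19 = 0
  3/14·s² − (10/19 + 3/14)·s + 10/19 = 0
which factors as (s − 1)·(3/14·s − 10/19) = 0, giving roots s = 1 and s = (10/19)/(3/14) = 140/57. Since 140/57 ≥ 1, the smallest root in [0, 1] is s = 1.)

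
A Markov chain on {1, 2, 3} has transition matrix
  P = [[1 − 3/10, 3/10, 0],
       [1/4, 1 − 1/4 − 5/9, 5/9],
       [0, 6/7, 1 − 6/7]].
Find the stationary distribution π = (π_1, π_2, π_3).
π = (45/134, 27/67, 35/134)

This is a birth-death chain on three states, which satisfies detailed balance: π_1 · P_{12} = π_2 · P_{21} and π_2 · P_{23} = π_3 · P_{32}.
From π_1 · 3/10 = π_2 · 1/4: π_2/π_1 = (3/10)/(1/4) = 6/5.
From π_2 · 5/9 = π_3 · 6/7: π_3/π_2 = (5/9)/(6/7) = 35/54.
Take π_1 proportional to 1; then unnormalized π = (1, 6/5, 7/9). Normalize by dividing by the sum 134/45:
  π = (45/134, 27/67, 35/134).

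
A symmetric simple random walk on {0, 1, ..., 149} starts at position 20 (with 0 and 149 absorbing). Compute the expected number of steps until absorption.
E[τ | X_0 = 20] = 2580

Let v_k = E[τ | X_0 = k]. Boundary: v_0 = v_149 = 0. Recurrence: v_k = 1 + (v_{k-1} + v_{k+1})/2 for 1 ≤ k ≤ 148. The particular solution to v_k − (v_{k-1} + v_{k+1})/2 = 1 is v_k = −k^2. Adding homogeneous solution A + B k and matching boundaries gives v_k = k (149 − k). Substituting k = 20: v_20 = 20 · 129 = 2580.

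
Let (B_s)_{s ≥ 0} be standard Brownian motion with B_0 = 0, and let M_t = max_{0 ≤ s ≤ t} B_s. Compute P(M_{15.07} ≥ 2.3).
P(M_{15.07} ≥ 2.3) = 2·P(B_{15.07} ≥ 2.3) = 2(1 − Φ(2.3/√15.07)) ≈ 0.5535

By the reflection principle for Brownian motion, P(M_t ≥ a) = 2 · P(B_t ≥ a) for a ≥ 0. Since B_t ~ N(0, t), P(B_t ≥ 2.3) = 1 − Φ(2.3/√t) = 1 − Φ(2.3/√15.07) = 1 − Φ(0.5925). So
  P(M_{15.07} ≥ 2.3) = 2(1 − Φ(0.5925)) ≈ 0.5535.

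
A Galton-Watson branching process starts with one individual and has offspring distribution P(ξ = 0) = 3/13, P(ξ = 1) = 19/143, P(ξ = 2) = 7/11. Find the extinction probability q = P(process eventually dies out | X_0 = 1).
q = 33/91

The pgf is f(s) = 3/13 + 19/143·s + 7/11·s². The extinction probability q is the smallest fixed point of f in [0, 1]. Setting s = f(s):
  7/11·s² + (19/143 − 1)·s + 3/13 = 0
  7/11·s² − (3/13 + 7/11)·s + 3/13 = 0
which factors as (s − 1)·(7/11·s − 3/13) = 0, giving roots s = 1 and s = (3/13)/(7/11) = 33/91.
Mean offspring μ = 19/143 + 2·7/11 = 201/143 > 1 (supercritical), so q < 1. The extinction probability is the smaller root: q = (3/13)/(7/11) = 33/91.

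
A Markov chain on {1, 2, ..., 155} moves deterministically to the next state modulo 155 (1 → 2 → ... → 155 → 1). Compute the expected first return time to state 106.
E[T_106 | X_0 = 106] = 155

The chain cycles deterministically, so starting at state 106 it returns in exactly 155 steps. Equivalently, the stationary distribution is uniform π_j = 1/155 for every state j, so by Kac's formula E[T_106] = 1/π_106 = 155.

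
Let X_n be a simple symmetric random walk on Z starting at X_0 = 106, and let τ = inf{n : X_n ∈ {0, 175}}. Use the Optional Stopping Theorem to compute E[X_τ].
E[X_τ] = 106

X_n is a martingale and τ is a bounded-mean stopping time (indeed τ is finite a.s. with bounded expectation since the walk is in a bounded region). By the OST, E[X_τ] = E[X_0] = 106. Equivalently: E[X_τ] = 175 · P(hit 175 first) + 0 · P(hit 0 first) = 175 · (106/175) = 106.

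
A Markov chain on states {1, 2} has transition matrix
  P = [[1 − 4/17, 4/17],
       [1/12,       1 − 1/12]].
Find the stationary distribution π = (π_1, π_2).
π_1 = 17/65, π_2 = 48/65

Solve πP = π with π_1 + π_2 = 1. From πP = π: π_1 · (1 − 4/17) + π_2 · 1/12 = π_1 ⇒ π_2 · 1/12 = π_1 · 4/17 ⇒ π_2/π_1 = (4/17)/(1/12) = 48/17. Together with π_1 + π_2 = 1:
  π_1 = (1/12)/(4/17 + 1/12) = (1/12)/(65/204) = 17/65,
  π_2 = (4/17)/(4/17 + 1/12) = (4/17)/(65/204) = 48/65.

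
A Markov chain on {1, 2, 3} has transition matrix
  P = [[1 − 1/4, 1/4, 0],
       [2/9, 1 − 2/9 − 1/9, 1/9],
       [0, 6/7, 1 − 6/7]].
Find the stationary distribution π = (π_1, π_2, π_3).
π = (48/109, 54/109, 7/109)

This is a birth-death chain on three states, which satisfies detailed balance: π_1 · P_{12} = π_2 · P_{21} and π_2 · P_{23} = π_3 · P_{32}.
From π_1 · 1/4 = π_2 · 2/9: π_2/π_1 = (1/4)/(2/9) = 9/8.
From π_2 · 1/9 = π_3 · 6/7: π_3/π_2 = (1/9)/(6/7) = 7/54.
Take π_1 proportional to 1; then unnormalized π = (1, 9/8, 7/48). Normalize by dividing by the sum 109/48:
  π = (48/109, 54/109, 7/109).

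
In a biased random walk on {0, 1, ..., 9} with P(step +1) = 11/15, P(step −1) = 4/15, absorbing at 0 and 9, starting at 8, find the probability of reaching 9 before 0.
P(hit 9 before 0) = (1 − (4/11)^8) / (1 − (4/11)^9) = 336746685/336812221

Let u_k denote P(reach 9 before 0 | start at k). Boundary: u_0 = 0, u_9 = 1. Recurrence: u_k = 11/15·u_{k+1} + 4/15·u_{k-1} for 1 ≤ k ≤ 8. Try u_k = A + B·r^k with r = q/p = (4/15)/(11/15) = 4/11. Substitution satisfies the recurrence; boundary conditions give:
  u_k = (1 − r^k) / (1 − r^N) = (1 − (4/11)^8) / (1 − (4/11)^9) = 336746685/336812221.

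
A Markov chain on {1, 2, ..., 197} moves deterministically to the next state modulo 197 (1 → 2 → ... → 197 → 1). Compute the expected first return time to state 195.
E[T_195 | X_0 = 195] = 197

The chain cycles deterministically, so starting at state 195 it returns in exactly 197 steps. Equivalently, the stationary distribution is uniform π_j = 1/197 for every state j, so by Kac's formula E[T_195] = 1/π_195 = 197.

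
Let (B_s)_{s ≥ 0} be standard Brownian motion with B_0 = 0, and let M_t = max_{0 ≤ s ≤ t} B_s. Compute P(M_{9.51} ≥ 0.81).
P(M_{9.51} ≥ 0.81) = 2·P(B_{9.51} ≥ 0.81) = 2(1 − Φ(0.81/√9.51)) ≈ 0.7928

By the reflection principle for Brownian motion, P(M_t ≥ a) = 2 · P(B_t ≥ a) for a ≥ 0. Since B_t ~ N(0, t), P(B_t ≥ 0.81) = 1 − Φ(0.81/√t) = 1 − Φ(0.81/√9.51) = 1 − Φ(0.2627). So
  P(M_{9.51} ≥ 0.81) = 2(1 − Φ(0.2627)) ≈ 0.7928.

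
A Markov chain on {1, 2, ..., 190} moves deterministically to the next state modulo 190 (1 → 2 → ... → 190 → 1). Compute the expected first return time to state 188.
E[T_188 | X_0 = 188] = 190

The chain cycles deterministically, so starting at state 188 it returns in exactly 190 steps. Equivalently, the stationary distribution is uniform π_j = 1/190 for every state j, so by Kac's formula E[T_188] = 1/π_188 = 190.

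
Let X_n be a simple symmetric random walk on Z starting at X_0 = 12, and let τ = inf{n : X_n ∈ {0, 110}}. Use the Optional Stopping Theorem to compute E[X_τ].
E[X_τ] = 12

X_n is a martingale and τ is a bounded-mean stopping time (indeed τ is finite a.s. with bounded expectation since the walk is in a bounded region). By the OST, E[X_τ] = E[X_0] = 12. Equivalently: E[X_τ] = 110 · P(hit 110 first) + 0 · P(hit 0 first) = 110 · (12/110) = 12.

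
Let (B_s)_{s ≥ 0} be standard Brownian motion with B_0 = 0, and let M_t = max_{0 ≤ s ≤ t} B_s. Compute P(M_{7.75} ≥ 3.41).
P(M_{7.75} ≥ 3.41) = 2·P(B_{7.75} ≥ 3.41) = 2(1 − Φ(3.41/√7.75)) ≈ 0.2206

By the reflection principle for Brownian motion, P(M_t ≥ a) = 2 · P(B_t ≥ a) for a ≥ 0. Since B_t ~ N(0, t), P(B_t ≥ 3.41) = 1 − Φ(3.41/√t) = 1 − Φ(3.41/√7.75) = 1 − Φ(1.2249). So
  P(M_{7.75} ≥ 3.41) = 2(1 − Φ(1.2249)) ≈ 0.2206.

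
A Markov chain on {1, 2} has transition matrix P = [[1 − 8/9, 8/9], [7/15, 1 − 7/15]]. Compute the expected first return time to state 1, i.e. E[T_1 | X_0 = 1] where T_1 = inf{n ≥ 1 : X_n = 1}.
E[T_1 | X_0 = 1] = 1/π_1 = 61/21

For an irreducible recurrent Markov chain with stationary distribution π, E[T_i | X_0 = i] = 1/π_i (Kac's formula). Here π_1 = (7/15)/(8/9 + 7/15) = (7/15)/(61/45) = 21/61, so E[T_1 | X_0 = 1] = 1/π_1 = (8/9 + 7/15)/(7/15) = (61/45)/(7/15) = 61/21.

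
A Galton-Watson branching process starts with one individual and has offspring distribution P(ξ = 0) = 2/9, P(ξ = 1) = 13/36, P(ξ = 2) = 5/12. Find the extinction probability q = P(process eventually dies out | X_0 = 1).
q = 8/15

The pgf is f(s) = 2/9 + 13/36·s + 5/12·s². The extinction probability q is the smallest fixed point of f in [0, 1]. Setting s = f(s):
  5/12·s² + (13/36 − 1)·s + 2/9 = 0
  5/12·s² − (2/9 + 5/12)·s + 2/9 = 0
which factors as (s − 1)·(5/12·s − 2/9) = 0, giving roots s = 1 and s = (2/9)/(5/12) = 8/15.
Mean offspring μ = 13/36 + 2·5/12 = 43/36 > 1 (supercritical), so q < 1. The extinction probability is the smaller root: q = (2/9)/(5/12) = 8/15.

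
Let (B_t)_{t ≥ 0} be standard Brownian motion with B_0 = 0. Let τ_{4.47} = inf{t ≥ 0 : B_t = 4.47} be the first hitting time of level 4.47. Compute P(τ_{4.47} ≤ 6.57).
P(τ_{4.47} ≤ 6.57) = 2(1 − Φ(4.47/√6.57)) = 2(1 − Φ(1.7439)) ≈ 0.0812

By the reflection principle for standard BM, P(τ_b ≤ t) = 2 · P(B_t ≥ b). Since B_t ~ N(0, t), P(B_t ≥ 4.47) = 1 − Φ(4.47/√t) = 1 − Φ(4.47/√6.57) = 1 − Φ(1.7439) ≈ 0.04059. Doubling: P(τ_{4.47} ≤ 6.57) ≈ 2 · 0.04059 = 0.08118 ≈ 0.0812.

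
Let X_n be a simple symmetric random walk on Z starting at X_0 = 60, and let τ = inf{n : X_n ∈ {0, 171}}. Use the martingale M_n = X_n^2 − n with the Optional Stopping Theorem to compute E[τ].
E[τ] = 6660

M_n = X_n^2 − n is a martingale (since E[X_{n+1}^2 | F_n] = X_n^2 + 1). By OST (τ has finite mean in a bounded region), E[M_τ] = E[M_0] = X_0^2 − 0 = 60^2 = 3600. Also E[M_τ] = E[X_τ^2] − E[τ]. The walk exits at 0 or 171, with P(hit 171 first) = 60/171, so E[X_τ^2] = 171^2 · 60/171 + 0 = 10260. Thus E[τ] = E[X_τ^2] − E[M_τ] = 10260 − 3600 = 6660 = 60(171 − 60) = 6660.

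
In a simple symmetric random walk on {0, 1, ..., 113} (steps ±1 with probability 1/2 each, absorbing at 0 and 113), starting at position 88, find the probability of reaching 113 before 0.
P(hit 113 before 0) = 88/113

Let u_k = P(hit 113 before 0 | start at k). Then u_0 = 0, u_113 = 1, and u_k = u_{k-1}/2 + u_{k+1}/2 for 1 ≤ k ≤ 112. This harmonic recurrence is solved by u_k = k/113, giving u_88 = 88/113.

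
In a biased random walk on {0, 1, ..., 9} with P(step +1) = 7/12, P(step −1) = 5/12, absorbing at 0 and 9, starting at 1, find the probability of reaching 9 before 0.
P(hit 9 before 0) = (1 − (5/7)^1) / (1 − (5/7)^9) = 5764801/19200241

Let u_k denote P(reach 9 before 0 | start at k). Boundary: u_0 = 0, u_9 = 1. Recurrence: u_k = 7/12·u_{k+1} + 5/12·u_{k-1} for 1 ≤ k ≤ 8. Try u_k = A + B·r^k with r = q/p = (5/12)/(7/12) = 5/7. Substitution satisfies the recurrence; boundary conditions give:
  u_k = (1 − r^k) / (1 − r^N) = (1 − (5/7)^1) / (1 − (5/7)^9) = 5764801/19200241.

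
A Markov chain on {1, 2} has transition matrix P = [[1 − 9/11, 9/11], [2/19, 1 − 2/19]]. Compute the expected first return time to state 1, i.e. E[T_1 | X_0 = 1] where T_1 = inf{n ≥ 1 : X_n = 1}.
E[T_1 | X_0 = 1] = 1/π_1 = 193/22

For an irreducible recurrent Markov chain with stationary distribution π, E[T_i | X_0 = i] = 1/π_i (Kac's formula). Here π_1 = (2/19)/(9/11 + 2/19) = (2/19)/(193/209) = 22/193, so E[T_1 | X_0 = 1] = 1/π_1 = (9/11 + 2/19)/(2/19) = (193/209)/(2/19) = 193/22.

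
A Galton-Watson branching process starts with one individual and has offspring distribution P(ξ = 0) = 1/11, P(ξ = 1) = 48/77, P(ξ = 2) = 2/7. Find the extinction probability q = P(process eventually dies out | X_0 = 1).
q = 7/22

The pgf is f(s) = 1/11 + 48/77·s + 2/7·s². The extinction probability q is the smallest fixed point of f in [0, 1]. Setting s = f(s):
  2/7·s² + (48/77 − 1)·s + 1/11 = 0
  2/7·s² − (1/11 + 2/7)·s + 1/11 = 0
which factors as (s − 1)·(2/7·s − 1/11) = 0, giving roots s = 1 and s = (1/11)/(2/7) = 7/22.
Mean offspring μ = 48/77 + 2·2/7 = 92/77 > 1 (supercritical), so q < 1. The extinction probability is the smaller root: q = (1/11)/(2/7) = 7/22.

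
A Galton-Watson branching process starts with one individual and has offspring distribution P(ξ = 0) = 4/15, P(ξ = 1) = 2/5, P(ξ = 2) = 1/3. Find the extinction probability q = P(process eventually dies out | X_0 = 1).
q = 4/5

The pgf is f(s) = 4/15 + 2/5·s + 1/3·s². The extinction probability q is the smallest fixed point of f in [0, 1]. Setting s = f(s):
  1/3·s² + (2/5 − 1)·s + 4/15 = 0
  1/3·s² − (4/15 + 1/3)·s + 4/15 = 0
which factors as (s − 1)·(1/3·s − 4/15) = 0, giving roots s = 1 and s = (4/15)/(1/3) = 4/5.
Mean offspring μ = 2/5 + 2·1/3 = 16/15 > 1 (supercritical), so q < 1. The extinction probability is the smaller root: q = (4/15)/(1/3) = 4/5.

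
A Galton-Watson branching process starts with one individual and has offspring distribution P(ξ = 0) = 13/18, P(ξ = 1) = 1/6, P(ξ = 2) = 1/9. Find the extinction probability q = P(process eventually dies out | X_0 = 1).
q = 1

Mean offspring μ = 0·13/18 + 1·1/6 + 2·1/9 = 7/18 ≤ 1. For μ ≤ 1 with offspring not concentrated at 1, the Galton-Watson process goes extinct almost surely, so q = 1.
(Algebraic check: The pgf is f(s) = 13/18 + 1/6·s + 1/9·s². The extinction probability q is the smallest fixed point of f in [0, 1]. Setting s = f(s):
  1/9·s² + (1/6 − 1)·s + 13/18 = 0
  1/9·s² − (13/18 + 1/9)·s + 13/18 = 0
which factors as (s − 1)·(1/9·s − 13/18) = 0, giving roots s = 1 and s = (13/18)/(1/9) = 13/2. Since 13/2 ≥ 1, the smallest root in [0, 1] is s = 1.)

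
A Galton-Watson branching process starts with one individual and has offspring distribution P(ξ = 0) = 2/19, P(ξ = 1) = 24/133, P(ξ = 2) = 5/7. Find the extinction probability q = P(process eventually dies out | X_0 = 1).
q = 14/95

The pgf is f(s) = 2/19 + 24/133·s + 5/7·s². The extinction probability q is the smallest fixed point of f in [0, 1]. Setting s = f(s):
  5/7·s² + (24/133 − 1)·s + 2/19 = 0
  5/7·s² − (2/19 + 5/7)·s + 2/19 = 0
which factors as (s − 1)·(5/7·s − 2/19) = 0, giving roots s = 1 and s = (2/19)/(5/7) = 14/95.
Mean offspring μ = 24/133 + 2·5/7 = 214/133 > 1 (supercritical), so q < 1. The extinction probability is the smaller root: q = (2/19)/(5/7) = 14/95.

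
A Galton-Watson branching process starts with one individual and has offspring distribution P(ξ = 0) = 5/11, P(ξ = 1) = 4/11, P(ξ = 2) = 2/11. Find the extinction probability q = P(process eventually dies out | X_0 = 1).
q = 1

Mean offspring μ = 0·5/11 + 1·4/11 + 2·2/11 = 8/11 ≤ 1. For μ ≤ 1 with offspring not concentrated at 1, the Galton-Watson process goes extinct almost surely, so q = 1.
(Algebraic check: The pgf is f(s) = 5/11 + 4/11·s + 2/11·s². The extinction probability q is the smallest fixed point of f in [0, 1]. Setting s = f(s):
  2/11·s² + (4/11 − 1)·s + 5/11 = 0
  2/11·s² − (5/11 + 2/11)·s + 5/11 = 0
which factors as (s − 1)·(2/11·s − 5/11) = 0, giving roots s = 1 and s = (5/11)/(2/11) = 5/2. Since 5/2 ≥ 1, the smallest root in [0, 1] is s = 1.)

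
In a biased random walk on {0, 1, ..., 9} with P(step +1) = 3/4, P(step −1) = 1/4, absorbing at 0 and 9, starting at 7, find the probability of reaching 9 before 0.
P(hit 9 before 0) = (1 − (1/3)^7) / (1 − (1/3)^9) = 9837/9841

Let u_k denote P(reach 9 before 0 | start at k). Boundary: u_0 = 0, u_9 = 1. Recurrence: u_k = 3/4·u_{k+1} + 1/4·u_{k-1} for 1 ≤ k ≤ 8. Try u_k = A + B·r^k with r = q/p = (1/4)/(3/4) = 1/3. Substitution satisfies the recurrence; boundary conditions give:
  u_k = (1 − r^k) / (1 − r^N) = (1 − (1/3)^7) / (1 − (1/3)^9) = 9837/9841.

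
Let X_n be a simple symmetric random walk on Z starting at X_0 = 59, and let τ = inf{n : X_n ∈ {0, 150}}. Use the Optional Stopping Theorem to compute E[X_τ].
E[X_τ] = 59

X_n is a martingale and τ is a bounded-mean stopping time (indeed τ is finite a.s. with bounded expectation since the walk is in a bounded region). By the OST, E[X_τ] = E[X_0] = 59. Equivalently: E[X_τ] = 150 · P(hit 150 first) + 0 · P(hit 0 first) = 150 · (59/150) = 59.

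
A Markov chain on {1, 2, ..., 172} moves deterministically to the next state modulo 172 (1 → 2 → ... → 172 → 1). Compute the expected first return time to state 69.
E[T_69 | X_0 = 69] = 172

The chain cycles deterministically, so starting at state 69 it returns in exactly 172 steps. Equivalently, the stationary distribution is uniform π_j = 1/172 for every state j, so by Kac's formula E[T_69] = 1/π_69 = 172.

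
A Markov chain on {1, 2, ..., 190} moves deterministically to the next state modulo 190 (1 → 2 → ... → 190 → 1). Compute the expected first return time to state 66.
E[T_66 | X_0 = 66] = 190

The chain cycles deterministically, so starting at state 66 it returns in exactly 190 steps. Equivalently, the stationary distribution is uniform π_j = 1/190 for every state j, so by Kac's formula E[T_66] = 1/π_66 = 190.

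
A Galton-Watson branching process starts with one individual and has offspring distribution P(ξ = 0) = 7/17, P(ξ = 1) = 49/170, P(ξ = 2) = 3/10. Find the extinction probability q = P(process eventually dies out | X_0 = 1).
q = 1

Mean offspring μ = 0·7/17 + 1·49/170 + 2·3/10 = 151/170 ≤ 1. For μ ≤ 1 with offspring not concentrated at 1, the Galton-Watson process goes extinct almost surely, so q = 1.
(Algebraic check: The pgf is f(s) = 7/17 + 49/170·s + 3/10·s². The extinction probability q is the smallest fixed point of f in [0, 1]. Setting s = f(s):
  3/10·s² + (49/170 − 1)·s + 7/17 = 0
  3/10·s² − (7/17 + 3/10)·s + 7/17 = 0
which factors as (s − 1)·(3/10·s − 7/17) = 0, giving roots s = 1 and s = (7/17)/(3/10) = 70/51. Since 70/51 ≥ 1, the smallest root in [0, 1] is s = 1.)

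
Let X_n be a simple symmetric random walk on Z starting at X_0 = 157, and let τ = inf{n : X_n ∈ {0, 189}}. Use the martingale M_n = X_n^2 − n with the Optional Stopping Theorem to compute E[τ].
E[τ] = 5024

M_n = X_n^2 − n is a martingale (since E[X_{n+1}^2 | F_n] = X_n^2 + 1). By OST (τ has finite mean in a bounded region), E[M_τ] = E[M_0] = X_0^2 − 0 = 157^2 = 24649. Also E[M_τ] = E[X_τ^2] − E[τ]. The walk exits at 0 or 189, with P(hit 189 first) = 157/189, so E[X_τ^2] = 189^2 · 157/189 + 0 = 29673. Thus E[τ] = E[X_τ^2] − E[M_τ] = 29673 − 24649 = 5024 = 157(189 − 157) = 5024.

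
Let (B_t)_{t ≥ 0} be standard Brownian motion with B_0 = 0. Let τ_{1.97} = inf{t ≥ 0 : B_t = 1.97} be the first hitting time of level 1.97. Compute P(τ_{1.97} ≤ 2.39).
P(τ_{1.97} ≤ 2.39) = 2(1 − Φ(1.97/√2.39)) = 2(1 − Φ(1.2743)) ≈ 0.2026

By the reflection principle for standard BM, P(τ_b ≤ t) = 2 · P(B_t ≥ b). Since B_t ~ N(0, t), P(B_t ≥ 1.97) = 1 − Φ(1.97/√t) = 1 − Φ(1.97/√2.39) = 1 − Φ(1.2743) ≈ 0.10128. Doubling: P(τ_{1.97} ≤ 2.39) ≈ 2 · 0.10128 = 0.20256 ≈ 0.2026.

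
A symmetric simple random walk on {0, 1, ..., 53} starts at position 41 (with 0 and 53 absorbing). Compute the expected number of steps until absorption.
E[τ | X_0 = 41] = 492

Let v_k = E[τ | X_0 = k]. Boundary: v_0 = v_53 = 0. Recurrence: v_k = 1 + (v_{k-1} + v_{k+1})/2 for 1 ≤ k ≤ 52. The particular solution to v_k − (v_{k-1} + v_{k+1})/2 = 1 is v_k = −k^2. Adding homogeneous solution A + B k and matching boundaries gives v_k = k (53 − k). Substituting k = 41: v_41 = 41 · 12 = 492.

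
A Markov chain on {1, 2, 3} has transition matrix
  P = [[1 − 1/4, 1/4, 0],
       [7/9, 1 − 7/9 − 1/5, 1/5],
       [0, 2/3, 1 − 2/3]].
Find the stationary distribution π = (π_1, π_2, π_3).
π = (280/397, 90/397, 27/397)

This is a birth-death chain on three states, which satisfies detailed balance: π_1 · P_{12} = π_2 · P_{21} and π_2 · P_{23} = π_3 · P_{32}.
From π_1 · 1/4 = π_2 · 7/9: π_2/π_1 = (1/4)/(7/9) = 9/28.
From π_2 · 1/5 = π_3 · 2/3: π_3/π_2 = (1/5)/(2/3) = 3/10.
Take π_1 proportional to 1; then unnormalized π = (1, 9/28, 27/280). Normalize by dividing by the sum 397/280:
  π = (280/397, 90/397, 27/397).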